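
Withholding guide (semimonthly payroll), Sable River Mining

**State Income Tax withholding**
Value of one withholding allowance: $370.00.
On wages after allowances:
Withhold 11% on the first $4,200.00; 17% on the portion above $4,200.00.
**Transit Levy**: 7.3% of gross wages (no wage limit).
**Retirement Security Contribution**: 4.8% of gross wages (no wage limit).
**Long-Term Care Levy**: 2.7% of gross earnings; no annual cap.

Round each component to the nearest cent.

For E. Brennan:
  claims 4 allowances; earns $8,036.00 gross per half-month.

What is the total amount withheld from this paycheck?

State Income Tax: taxable = $8,036.00 − 4×$370.00 = $6,556.00
  $462.00 + 17% × ($6,556.00 − $4,200.00) = $462.00 + 17% × $2,356.00 = $862.52
Transit Levy: 7.3% × $8,036.00 = $586.63
Retirement Security Contribution: 4.8% × $8,036.00 = $385.73
Long-Term Care Levy: 2.7% × $8,036.00 = $216.97
Total: $862.52 + $586.63 + $385.73 + $216.97 = $2,051.85

$2,051.85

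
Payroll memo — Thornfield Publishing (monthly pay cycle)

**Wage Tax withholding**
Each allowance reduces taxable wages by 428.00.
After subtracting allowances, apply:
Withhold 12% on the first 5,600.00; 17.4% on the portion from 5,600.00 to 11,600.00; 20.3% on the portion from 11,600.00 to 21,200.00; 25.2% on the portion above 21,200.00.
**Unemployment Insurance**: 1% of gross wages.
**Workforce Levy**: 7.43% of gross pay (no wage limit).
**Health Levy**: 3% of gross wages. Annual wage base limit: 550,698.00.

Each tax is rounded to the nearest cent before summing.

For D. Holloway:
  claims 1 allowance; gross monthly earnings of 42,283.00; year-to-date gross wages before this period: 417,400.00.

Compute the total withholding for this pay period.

Wage Tax: taxable = 42,283.00 − 1×428.00 = 41,855.00
  3,664.80 + 25.2% × (41,855.00 − 21,200.00) = 3,664.80 + 25.2% × 20,655.00 = 8,869.86
Unemployment Insurance: 1% × 42,283.00 = 422.83
Workforce Levy: 7.43% × 42,283.00 = 3,141.63
Health Levy: 3% × 42,283.00 = 1,268.49
Total: 8,869.86 + 422.83 + 3,141.63 + 1,268.49 = 13,702.81

13,702.81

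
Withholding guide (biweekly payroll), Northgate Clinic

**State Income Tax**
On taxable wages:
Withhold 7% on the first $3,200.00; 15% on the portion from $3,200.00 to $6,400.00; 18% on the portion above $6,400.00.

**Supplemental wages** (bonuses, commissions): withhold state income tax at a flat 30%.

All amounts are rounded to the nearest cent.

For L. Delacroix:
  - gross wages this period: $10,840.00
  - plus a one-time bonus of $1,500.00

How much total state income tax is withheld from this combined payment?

State Income Tax: taxable = $10,840.00
  $704.00 + 18% × ($10,840.00 − $6,400.00) = $704.00 + 18% × $4,440.00 = $1,503.20
Supplemental (30% flat on bonus): 30% × $1,500.00 = $450.00
Total state income tax: $1,503.20 + $450.00 = $1,953.20

$1,953.20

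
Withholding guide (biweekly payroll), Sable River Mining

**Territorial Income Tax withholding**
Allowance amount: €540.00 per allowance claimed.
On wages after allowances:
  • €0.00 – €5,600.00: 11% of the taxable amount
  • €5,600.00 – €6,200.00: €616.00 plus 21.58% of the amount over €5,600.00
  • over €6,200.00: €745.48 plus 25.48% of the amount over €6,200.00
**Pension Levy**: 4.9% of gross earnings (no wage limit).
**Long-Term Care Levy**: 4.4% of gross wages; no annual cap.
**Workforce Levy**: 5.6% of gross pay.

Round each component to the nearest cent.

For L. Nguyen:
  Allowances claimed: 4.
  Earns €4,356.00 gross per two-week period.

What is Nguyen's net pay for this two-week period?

€3,465.40

Territorial Income Tax: taxable = €4,356.00 − 4×€540.00 = €2,196.00
  11% × €2,196.00 = €241.56
Pension Levy: 4.9% × €4,356.00 = €213.44
Long-Term Care Levy: 4.4% × €4,356.00 = €191.66
Workforce Levy: 5.6% × €4,356.00 = €243.94
Total withheld: €241.56 + €213.44 + €191.66 + €243.94 = €890.60
Net pay: €4,356.00 − €890.60 = €3,465.40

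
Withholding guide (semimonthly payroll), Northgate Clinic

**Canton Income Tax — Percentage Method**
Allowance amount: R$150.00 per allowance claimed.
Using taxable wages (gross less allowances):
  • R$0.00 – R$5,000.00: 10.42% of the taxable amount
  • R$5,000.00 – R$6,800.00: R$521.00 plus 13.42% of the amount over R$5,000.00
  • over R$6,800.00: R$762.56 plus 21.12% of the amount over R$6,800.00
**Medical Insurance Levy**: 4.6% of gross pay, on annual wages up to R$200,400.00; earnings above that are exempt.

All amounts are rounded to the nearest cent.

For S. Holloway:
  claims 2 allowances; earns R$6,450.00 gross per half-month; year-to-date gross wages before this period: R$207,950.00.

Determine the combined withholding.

R$675.33

Canton Income Tax: taxable = R$6,450.00 − 2×R$150.00 = R$6,150.00
  R$521.00 + 13.42% × (R$6,150.00 − R$5,000.00) = R$521.00 + 13.42% × R$1,150.00 = R$675.33
Medical Insurance Levy: YTD R$207,950.00 ≥ cap R$200,400.00 → R$0.00
Total: R$675.33 + R$0.00 = R$675.33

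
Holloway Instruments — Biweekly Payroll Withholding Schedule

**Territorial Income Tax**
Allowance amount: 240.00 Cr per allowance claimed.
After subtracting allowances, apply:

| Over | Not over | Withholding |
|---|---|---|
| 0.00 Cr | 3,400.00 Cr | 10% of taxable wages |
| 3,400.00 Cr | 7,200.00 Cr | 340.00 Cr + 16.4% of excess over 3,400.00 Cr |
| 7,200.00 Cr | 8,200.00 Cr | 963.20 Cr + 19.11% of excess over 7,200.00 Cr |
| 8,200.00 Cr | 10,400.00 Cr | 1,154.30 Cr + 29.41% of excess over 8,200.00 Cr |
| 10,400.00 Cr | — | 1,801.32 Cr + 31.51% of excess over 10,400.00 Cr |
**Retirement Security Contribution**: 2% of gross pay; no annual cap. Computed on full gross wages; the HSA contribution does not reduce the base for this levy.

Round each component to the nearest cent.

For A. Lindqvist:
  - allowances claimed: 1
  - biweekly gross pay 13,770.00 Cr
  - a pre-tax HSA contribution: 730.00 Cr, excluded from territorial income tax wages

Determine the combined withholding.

Territorial Income Tax: taxable = 13,770.00 Cr − 730.00 Cr − 1×240.00 Cr = 12,800.00 Cr
  1,801.32 Cr + 31.51% × (12,800.00 Cr − 10,400.00 Cr) = 1,801.32 Cr + 31.51% × 2,400.00 Cr = 2,557.56 Cr
Retirement Security Contribution: 2% × 13,770.00 Cr = 275.40 Cr
Total: 2,557.56 Cr + 275.40 Cr = 2,832.96 Cr

2,832.96 Cr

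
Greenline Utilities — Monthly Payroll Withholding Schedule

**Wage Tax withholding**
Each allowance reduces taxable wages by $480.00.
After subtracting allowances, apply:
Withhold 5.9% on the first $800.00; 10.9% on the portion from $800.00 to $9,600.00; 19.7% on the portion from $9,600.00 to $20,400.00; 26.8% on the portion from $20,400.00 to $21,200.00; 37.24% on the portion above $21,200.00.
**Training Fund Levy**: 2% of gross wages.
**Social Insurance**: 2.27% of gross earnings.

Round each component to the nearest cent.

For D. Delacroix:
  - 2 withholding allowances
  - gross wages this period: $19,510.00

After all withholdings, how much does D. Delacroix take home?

Wage Tax: taxable = $19,510.00 − 2×$480.00 = $18,550.00
  $1,006.40 + 19.7% × ($18,550.00 − $9,600.00) = $1,006.40 + 19.7% × $8,950.00 = $2,769.55
Training Fund Levy: 2% × $19,510.00 = $390.20
Social Insurance: 2.27% × $19,510.00 = $442.88
Total withheld: $2,769.55 + $390.20 + $442.88 = $3,602.63
Net pay: $19,510.00 − $3,602.63 = $15,907.37

$15,907.37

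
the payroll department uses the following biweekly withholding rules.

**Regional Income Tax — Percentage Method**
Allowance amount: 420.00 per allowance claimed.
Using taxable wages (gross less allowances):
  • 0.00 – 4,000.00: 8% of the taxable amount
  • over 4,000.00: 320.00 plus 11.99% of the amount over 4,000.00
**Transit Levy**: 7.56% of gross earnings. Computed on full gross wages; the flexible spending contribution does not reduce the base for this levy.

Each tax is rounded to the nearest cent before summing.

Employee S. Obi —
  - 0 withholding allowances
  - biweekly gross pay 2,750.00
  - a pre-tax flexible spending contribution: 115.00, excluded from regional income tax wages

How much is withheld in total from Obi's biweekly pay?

418.70

Regional Income Tax: taxable = 2,750.00 − 115.00 = 2,635.00
  8% × 2,635.00 = 210.80
Transit Levy: 7.56% × 2,750.00 = 207.90
Total: 210.80 + 207.90 = 418.70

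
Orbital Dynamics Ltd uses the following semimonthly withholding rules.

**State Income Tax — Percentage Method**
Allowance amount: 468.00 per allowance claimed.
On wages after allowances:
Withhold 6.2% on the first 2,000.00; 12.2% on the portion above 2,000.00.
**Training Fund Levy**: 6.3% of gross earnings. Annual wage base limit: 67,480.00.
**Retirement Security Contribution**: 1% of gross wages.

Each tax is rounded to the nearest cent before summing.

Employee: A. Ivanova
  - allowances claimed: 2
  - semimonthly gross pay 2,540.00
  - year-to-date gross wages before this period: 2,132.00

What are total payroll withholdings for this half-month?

State Income Tax: taxable = 2,540.00 − 2×468.00 = 1,604.00
  6.2% × 1,604.00 = 99.45
Training Fund Levy: 6.3% × 2,540.00 = 160.02
Retirement Security Contribution: 1% × 2,540.00 = 25.40
Total: 99.45 + 160.02 + 25.40 = 284.87

284.87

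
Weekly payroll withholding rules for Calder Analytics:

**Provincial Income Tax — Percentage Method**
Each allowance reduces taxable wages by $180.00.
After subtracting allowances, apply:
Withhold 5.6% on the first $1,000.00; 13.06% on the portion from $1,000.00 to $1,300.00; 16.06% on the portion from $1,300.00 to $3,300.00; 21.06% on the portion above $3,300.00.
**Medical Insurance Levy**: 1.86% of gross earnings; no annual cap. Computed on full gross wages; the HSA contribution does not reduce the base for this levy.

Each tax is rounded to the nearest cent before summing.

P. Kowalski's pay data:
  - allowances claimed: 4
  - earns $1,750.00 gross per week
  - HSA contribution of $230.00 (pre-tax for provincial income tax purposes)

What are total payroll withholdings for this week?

Provincial Income Tax: taxable = $1,750.00 − $230.00 − 4×$180.00 = $800.00
  5.6% × $800.00 = $44.80
Medical Insurance Levy: 1.86% × $1,750.00 = $32.55
Total: $44.80 + $32.55 = $77.35

$77.35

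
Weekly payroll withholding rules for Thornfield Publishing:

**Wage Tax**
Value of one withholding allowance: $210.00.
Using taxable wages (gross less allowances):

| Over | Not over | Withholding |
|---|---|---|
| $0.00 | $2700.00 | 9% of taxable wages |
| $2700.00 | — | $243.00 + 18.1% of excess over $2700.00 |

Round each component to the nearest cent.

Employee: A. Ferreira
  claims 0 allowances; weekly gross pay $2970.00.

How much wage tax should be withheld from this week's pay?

Wage Tax: taxable = $2970.00
  $243.00 + 18.1% × ($2970.00 − $2700.00) = $243.00 + 18.1% × $270.00 = $291.87

$291.87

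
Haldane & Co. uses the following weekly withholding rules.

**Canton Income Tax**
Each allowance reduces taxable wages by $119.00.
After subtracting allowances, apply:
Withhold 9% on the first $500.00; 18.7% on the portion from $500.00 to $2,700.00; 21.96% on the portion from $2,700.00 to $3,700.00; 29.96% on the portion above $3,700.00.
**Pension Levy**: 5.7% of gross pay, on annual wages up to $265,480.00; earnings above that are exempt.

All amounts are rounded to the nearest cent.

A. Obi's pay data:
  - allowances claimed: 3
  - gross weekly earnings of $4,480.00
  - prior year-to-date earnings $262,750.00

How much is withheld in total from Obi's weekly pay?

Canton Income Tax: taxable = $4,480.00 − 3×$119.00 = $4,123.00
  $676.00 + 29.96% × ($4,123.00 − $3,700.00) = $676.00 + 29.96% × $423.00 = $802.73
Pension Levy: cap $265,480.00 − YTD $262,750.00 = $2,730.00 subject; 5.7% × $2,730.00 = $155.61
Total: $802.73 + $155.61 = $958.34

$958.34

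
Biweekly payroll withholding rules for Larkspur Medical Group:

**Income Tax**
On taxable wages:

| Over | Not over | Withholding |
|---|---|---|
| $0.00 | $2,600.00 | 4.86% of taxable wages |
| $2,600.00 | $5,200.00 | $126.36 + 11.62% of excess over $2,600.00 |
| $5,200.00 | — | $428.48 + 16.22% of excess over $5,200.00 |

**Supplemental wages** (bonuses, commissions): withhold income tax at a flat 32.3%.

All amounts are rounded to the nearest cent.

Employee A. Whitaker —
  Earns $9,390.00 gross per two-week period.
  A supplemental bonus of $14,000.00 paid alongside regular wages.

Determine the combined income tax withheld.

$5,630.10

Income Tax: taxable = $9,390.00
  $428.48 + 16.22% × ($9,390.00 − $5,200.00) = $428.48 + 16.22% × $4,190.00 = $1,108.10
Supplemental (32.3% flat on bonus): 32.3% × $14,000.00 = $4,522.00
Total income tax: $1,108.10 + $4,522.00 = $5,630.10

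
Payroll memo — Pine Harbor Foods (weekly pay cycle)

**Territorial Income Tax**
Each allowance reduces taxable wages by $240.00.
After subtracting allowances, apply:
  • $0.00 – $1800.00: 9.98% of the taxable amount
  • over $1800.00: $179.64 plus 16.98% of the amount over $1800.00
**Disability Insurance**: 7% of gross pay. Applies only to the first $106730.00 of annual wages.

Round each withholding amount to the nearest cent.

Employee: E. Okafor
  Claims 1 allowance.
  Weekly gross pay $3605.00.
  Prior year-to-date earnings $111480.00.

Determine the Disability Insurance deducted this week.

Disability Insurance: YTD $111480.00 ≥ cap $106730.00 → $0.00

$0.00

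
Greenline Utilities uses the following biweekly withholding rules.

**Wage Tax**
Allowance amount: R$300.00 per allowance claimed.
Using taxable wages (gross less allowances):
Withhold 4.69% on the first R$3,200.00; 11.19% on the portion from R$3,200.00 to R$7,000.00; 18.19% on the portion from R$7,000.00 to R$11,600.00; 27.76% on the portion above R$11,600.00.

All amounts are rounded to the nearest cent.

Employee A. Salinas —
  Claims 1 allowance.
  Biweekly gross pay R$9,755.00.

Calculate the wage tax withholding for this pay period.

Wage Tax: taxable = R$9,755.00 − 1×R$300.00 = R$9,455.00
  R$575.30 + 18.19% × (R$9,455.00 − R$7,000.00) = R$575.30 + 18.19% × R$2,455.00 = R$1,021.86

R$1,021.86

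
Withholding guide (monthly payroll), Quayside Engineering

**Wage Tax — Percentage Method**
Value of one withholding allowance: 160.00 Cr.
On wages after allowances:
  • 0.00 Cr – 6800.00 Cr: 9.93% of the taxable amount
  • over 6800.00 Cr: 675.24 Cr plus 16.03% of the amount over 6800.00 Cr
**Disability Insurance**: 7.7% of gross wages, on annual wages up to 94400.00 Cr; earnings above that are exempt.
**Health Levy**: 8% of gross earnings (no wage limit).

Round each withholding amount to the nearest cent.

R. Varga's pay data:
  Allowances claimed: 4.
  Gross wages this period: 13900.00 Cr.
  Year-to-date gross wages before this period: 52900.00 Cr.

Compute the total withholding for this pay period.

Wage Tax: taxable = 13900.00 Cr − 4×160.00 Cr = 13260.00 Cr
  675.24 Cr + 16.03% × (13260.00 Cr − 6800.00 Cr) = 675.24 Cr + 16.03% × 6460.00 Cr = 1710.78 Cr
Disability Insurance: 7.7% × 13900.00 Cr = 1070.30 Cr
Health Levy: 8% × 13900.00 Cr = 1112.00 Cr
Total: 1710.78 Cr + 1070.30 Cr + 1112.00 Cr = 3893.08 Cr

3893.08 Cr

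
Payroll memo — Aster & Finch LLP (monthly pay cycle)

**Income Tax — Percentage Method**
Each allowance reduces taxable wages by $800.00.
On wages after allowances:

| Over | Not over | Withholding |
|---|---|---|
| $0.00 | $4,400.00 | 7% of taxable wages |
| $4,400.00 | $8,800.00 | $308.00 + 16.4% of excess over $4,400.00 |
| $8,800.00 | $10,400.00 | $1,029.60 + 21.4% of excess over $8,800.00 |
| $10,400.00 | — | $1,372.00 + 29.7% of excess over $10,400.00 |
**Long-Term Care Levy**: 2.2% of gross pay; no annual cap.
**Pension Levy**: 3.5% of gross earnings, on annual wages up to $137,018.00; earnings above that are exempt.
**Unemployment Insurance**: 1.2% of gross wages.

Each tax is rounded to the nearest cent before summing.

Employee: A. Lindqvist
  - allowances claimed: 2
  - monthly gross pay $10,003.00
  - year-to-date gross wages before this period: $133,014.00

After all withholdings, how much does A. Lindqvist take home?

Income Tax: taxable = $10,003.00 − 2×$800.00 = $8,403.00
  $308.00 + 16.4% × ($8,403.00 − $4,400.00) = $308.00 + 16.4% × $4,003.00 = $964.49
Long-Term Care Levy: 2.2% × $10,003.00 = $220.07
Pension Levy: cap $137,018.00 − YTD $133,014.00 = $4,004.00 subject; 3.5% × $4,004.00 = $140.14
Unemployment Insurance: 1.2% × $10,003.00 = $120.04
Total withheld: $964.49 + $220.07 + $140.14 + $120.04 = $1,444.74
Net pay: $10,003.00 − $1,444.74 = $8,558.26

$8,558.26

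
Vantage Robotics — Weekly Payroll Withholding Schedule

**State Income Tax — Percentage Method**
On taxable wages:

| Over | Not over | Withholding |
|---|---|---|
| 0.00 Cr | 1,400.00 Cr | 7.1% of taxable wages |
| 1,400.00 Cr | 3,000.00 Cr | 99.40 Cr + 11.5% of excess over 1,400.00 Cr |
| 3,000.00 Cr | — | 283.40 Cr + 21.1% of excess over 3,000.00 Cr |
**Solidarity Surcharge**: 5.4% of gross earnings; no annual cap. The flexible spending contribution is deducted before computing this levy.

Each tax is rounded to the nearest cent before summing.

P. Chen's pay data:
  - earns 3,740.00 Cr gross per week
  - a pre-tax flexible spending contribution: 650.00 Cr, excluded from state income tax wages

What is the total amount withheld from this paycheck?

State Income Tax: taxable = 3,740.00 Cr − 650.00 Cr = 3,090.00 Cr
  283.40 Cr + 21.1% × (3,090.00 Cr − 3,000.00 Cr) = 283.40 Cr + 21.1% × 90.00 Cr = 302.39 Cr
Solidarity Surcharge: 5.4% × 3,090.00 Cr = 166.86 Cr
Total: 302.39 Cr + 166.86 Cr = 469.25 Cr

469.25 Cr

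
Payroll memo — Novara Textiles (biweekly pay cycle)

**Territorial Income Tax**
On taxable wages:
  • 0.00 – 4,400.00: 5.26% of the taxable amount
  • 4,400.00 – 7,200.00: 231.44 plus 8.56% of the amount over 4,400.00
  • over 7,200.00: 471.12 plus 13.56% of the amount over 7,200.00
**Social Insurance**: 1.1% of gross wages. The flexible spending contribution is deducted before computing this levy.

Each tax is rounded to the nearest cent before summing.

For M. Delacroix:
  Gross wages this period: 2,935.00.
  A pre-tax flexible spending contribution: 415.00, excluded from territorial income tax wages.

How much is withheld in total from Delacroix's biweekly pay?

160.27

Territorial Income Tax: taxable = 2,935.00 − 415.00 = 2,520.00
  5.26% × 2,520.00 = 132.55
Social Insurance: 1.1% × 2,520.00 = 27.72
Total: 132.55 + 27.72 = 160.27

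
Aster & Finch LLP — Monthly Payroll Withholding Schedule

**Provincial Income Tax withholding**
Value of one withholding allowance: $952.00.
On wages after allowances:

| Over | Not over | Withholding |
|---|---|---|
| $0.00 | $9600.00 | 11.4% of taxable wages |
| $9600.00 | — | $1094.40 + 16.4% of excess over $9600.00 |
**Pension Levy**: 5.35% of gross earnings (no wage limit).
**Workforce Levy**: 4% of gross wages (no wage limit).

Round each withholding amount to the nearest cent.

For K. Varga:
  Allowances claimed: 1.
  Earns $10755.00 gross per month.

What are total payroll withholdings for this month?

$2133.28

Provincial Income Tax: taxable = $10755.00 − 1×$952.00 = $9803.00
  $1094.40 + 16.4% × ($9803.00 − $9600.00) = $1094.40 + 16.4% × $203.00 = $1127.69
Pension Levy: 5.35% × $10755.00 = $575.39
Workforce Levy: 4% × $10755.00 = $430.20
Total: $1127.69 + $575.39 + $430.20 = $2133.28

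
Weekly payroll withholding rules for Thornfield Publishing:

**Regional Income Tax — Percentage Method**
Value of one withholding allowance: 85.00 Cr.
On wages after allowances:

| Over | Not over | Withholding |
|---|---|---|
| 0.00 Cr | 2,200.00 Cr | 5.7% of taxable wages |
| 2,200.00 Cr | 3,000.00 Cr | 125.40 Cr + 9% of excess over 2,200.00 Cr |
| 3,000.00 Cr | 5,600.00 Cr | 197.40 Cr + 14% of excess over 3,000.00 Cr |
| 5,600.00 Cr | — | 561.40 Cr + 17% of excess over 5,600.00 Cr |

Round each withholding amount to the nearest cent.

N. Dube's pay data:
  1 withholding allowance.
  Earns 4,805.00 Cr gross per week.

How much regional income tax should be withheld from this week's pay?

438.20 Cr

Regional Income Tax: taxable = 4,805.00 Cr − 1×85.00 Cr = 4,720.00 Cr
  197.40 Cr + 14% × (4,720.00 Cr − 3,000.00 Cr) = 197.40 Cr + 14% × 1,720.00 Cr = 438.20 Cr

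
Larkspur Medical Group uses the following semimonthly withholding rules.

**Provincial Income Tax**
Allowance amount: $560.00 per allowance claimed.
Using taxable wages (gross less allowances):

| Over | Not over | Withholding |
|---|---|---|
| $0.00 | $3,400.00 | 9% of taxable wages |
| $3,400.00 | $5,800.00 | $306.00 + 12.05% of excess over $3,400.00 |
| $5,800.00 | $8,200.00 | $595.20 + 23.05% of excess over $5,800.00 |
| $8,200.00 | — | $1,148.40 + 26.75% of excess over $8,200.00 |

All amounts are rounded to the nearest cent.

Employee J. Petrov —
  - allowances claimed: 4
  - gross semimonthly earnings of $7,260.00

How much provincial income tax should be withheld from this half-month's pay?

Provincial Income Tax: taxable = $7,260.00 − 4×$560.00 = $5,020.00
  $306.00 + 12.05% × ($5,020.00 − $3,400.00) = $306.00 + 12.05% × $1,620.00 = $501.21

$501.21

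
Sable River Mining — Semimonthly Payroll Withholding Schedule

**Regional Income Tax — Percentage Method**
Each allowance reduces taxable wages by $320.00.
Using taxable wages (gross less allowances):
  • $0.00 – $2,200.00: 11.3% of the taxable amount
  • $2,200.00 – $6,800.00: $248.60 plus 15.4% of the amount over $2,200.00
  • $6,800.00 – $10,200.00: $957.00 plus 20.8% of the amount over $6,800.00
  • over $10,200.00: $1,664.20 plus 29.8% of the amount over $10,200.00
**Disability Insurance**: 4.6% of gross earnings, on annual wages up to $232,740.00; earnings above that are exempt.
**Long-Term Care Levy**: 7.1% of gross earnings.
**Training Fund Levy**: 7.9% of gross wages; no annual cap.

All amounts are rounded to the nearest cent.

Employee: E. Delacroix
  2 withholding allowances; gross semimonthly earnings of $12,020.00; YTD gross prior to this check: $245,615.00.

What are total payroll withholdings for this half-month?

$3,818.84

Regional Income Tax: taxable = $12,020.00 − 2×$320.00 = $11,380.00
  $1,664.20 + 29.8% × ($11,380.00 − $10,200.00) = $1,664.20 + 29.8% × $1,180.00 = $2,015.84
Disability Insurance: YTD $245,615.00 ≥ cap $232,740.00 → $0.00
Long-Term Care Levy: 7.1% × $12,020.00 = $853.42
Training Fund Levy: 7.9% × $12,020.00 = $949.58
Total: $2,015.84 + $0.00 + $853.42 + $949.58 = $3,818.84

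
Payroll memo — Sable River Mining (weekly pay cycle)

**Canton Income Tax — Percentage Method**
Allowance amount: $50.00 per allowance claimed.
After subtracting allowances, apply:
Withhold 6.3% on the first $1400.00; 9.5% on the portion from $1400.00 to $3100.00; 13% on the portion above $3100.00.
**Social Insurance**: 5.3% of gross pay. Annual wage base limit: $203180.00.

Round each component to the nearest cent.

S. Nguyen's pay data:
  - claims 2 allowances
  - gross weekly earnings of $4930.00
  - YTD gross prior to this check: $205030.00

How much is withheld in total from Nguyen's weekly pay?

$474.60

Canton Income Tax: taxable = $4930.00 − 2×$50.00 = $4830.00
  $249.70 + 13% × ($4830.00 − $3100.00) = $249.70 + 13% × $1730.00 = $474.60
Social Insurance: YTD $205030.00 ≥ cap $203180.00 → $0.00
Total: $474.60 + $0.00 = $474.60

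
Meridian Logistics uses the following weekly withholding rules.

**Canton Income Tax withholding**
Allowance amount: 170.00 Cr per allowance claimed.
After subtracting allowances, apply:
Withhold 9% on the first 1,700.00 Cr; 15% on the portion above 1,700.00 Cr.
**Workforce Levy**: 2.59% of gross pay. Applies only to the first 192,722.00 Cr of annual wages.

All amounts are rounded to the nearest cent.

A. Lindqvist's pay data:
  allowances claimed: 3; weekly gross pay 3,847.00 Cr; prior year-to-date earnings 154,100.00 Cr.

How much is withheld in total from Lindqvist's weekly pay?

Canton Income Tax: taxable = 3,847.00 Cr − 3×170.00 Cr = 3,337.00 Cr
  153.00 Cr + 15% × (3,337.00 Cr − 1,700.00 Cr) = 153.00 Cr + 15% × 1,637.00 Cr = 398.55 Cr
Workforce Levy: 2.59% × 3,847.00 Cr = 99.64 Cr
Total: 398.55 Cr + 99.64 Cr = 498.19 Cr

498.19 Cr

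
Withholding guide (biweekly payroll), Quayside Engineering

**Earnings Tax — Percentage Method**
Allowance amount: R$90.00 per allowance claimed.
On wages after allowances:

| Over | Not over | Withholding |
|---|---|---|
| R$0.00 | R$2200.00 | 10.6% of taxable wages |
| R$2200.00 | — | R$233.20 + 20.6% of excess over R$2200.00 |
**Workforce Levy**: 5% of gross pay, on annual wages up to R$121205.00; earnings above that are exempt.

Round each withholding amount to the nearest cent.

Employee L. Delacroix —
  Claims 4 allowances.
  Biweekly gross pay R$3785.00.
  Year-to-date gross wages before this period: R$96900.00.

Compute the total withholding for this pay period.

R$674.80

Earnings Tax: taxable = R$3785.00 − 4×R$90.00 = R$3425.00
  R$233.20 + 20.6% × (R$3425.00 − R$2200.00) = R$233.20 + 20.6% × R$1225.00 = R$485.55
Workforce Levy: 5% × R$3785.00 = R$189.25
Total: R$485.55 + R$189.25 = R$674.80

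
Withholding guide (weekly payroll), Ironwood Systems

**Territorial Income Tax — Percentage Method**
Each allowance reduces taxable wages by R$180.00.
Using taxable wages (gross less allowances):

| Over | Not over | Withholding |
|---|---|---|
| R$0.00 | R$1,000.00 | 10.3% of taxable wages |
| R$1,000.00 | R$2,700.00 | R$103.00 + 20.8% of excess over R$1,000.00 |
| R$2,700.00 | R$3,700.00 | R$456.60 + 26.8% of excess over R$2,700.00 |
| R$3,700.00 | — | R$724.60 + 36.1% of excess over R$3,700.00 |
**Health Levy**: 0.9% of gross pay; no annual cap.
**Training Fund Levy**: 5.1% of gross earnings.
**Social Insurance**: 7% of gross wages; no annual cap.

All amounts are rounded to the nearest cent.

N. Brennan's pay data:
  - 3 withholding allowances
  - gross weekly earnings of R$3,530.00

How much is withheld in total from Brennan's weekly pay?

Territorial Income Tax: taxable = R$3,530.00 − 3×R$180.00 = R$2,990.00
  R$456.60 + 26.8% × (R$2,990.00 − R$2,700.00) = R$456.60 + 26.8% × R$290.00 = R$534.32
Health Levy: 0.9% × R$3,530.00 = R$31.77
Training Fund Levy: 5.1% × R$3,530.00 = R$180.03
Social Insurance: 7% × R$3,530.00 = R$247.10
Total: R$534.32 + R$31.77 + R$180.03 + R$247.10 = R$993.22

R$993.22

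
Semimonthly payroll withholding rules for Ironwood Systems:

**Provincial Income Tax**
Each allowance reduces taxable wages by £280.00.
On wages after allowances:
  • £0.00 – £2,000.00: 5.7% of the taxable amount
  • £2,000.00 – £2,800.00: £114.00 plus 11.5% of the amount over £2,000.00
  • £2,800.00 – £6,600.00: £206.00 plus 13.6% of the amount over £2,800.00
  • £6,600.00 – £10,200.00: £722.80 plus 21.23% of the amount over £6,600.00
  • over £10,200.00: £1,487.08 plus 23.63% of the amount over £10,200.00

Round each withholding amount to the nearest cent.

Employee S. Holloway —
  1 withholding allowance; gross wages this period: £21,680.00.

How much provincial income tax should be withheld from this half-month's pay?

Provincial Income Tax: taxable = £21,680.00 − 1×£280.00 = £21,400.00
  £1,487.08 + 23.63% × (£21,400.00 − £10,200.00) = £1,487.08 + 23.63% × £11,200.00 = £4,133.64

£4,133.64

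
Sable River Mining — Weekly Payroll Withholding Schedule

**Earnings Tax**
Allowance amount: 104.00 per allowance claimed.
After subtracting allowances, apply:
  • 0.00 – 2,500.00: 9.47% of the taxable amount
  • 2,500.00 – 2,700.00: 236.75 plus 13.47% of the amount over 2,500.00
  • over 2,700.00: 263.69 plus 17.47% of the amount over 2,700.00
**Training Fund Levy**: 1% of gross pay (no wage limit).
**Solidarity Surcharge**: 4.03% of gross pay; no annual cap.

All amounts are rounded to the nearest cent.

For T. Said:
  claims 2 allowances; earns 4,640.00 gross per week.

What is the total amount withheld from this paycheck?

Earnings Tax: taxable = 4,640.00 − 2×104.00 = 4,432.00
  263.69 + 17.47% × (4,432.00 − 2,700.00) = 263.69 + 17.47% × 1,732.00 = 566.27
Training Fund Levy: 1% × 4,640.00 = 46.40
Solidarity Surcharge: 4.03% × 4,640.00 = 186.99
Total: 566.27 + 46.40 + 186.99 = 799.66

799.66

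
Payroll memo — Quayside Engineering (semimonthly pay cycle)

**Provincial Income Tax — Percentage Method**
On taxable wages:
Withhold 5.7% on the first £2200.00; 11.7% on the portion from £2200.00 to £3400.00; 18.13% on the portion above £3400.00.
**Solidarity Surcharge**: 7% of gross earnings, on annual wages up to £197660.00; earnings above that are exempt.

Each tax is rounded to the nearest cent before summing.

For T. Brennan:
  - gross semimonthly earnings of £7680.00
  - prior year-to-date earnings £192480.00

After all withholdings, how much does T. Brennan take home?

£6275.64

Provincial Income Tax: taxable = £7680.00
  £265.80 + 18.13% × (£7680.00 − £3400.00) = £265.80 + 18.13% × £4280.00 = £1041.76
Solidarity Surcharge: cap £197660.00 − YTD £192480.00 = £5180.00 subject; 7% × £5180.00 = £362.60
Total withheld: £1041.76 + £362.60 = £1404.36
Net pay: £7680.00 − £1404.36 = £6275.64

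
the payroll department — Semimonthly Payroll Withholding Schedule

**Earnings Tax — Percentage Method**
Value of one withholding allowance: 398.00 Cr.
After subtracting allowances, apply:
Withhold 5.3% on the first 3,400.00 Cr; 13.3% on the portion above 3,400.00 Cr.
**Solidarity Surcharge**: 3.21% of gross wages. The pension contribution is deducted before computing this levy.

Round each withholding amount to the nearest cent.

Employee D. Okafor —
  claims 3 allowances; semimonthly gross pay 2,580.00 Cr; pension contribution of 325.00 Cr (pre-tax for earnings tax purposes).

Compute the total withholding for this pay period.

128.62 Cr

Earnings Tax: taxable = 2,580.00 Cr − 325.00 Cr − 3×398.00 Cr = 1,061.00 Cr
  5.3% × 1,061.00 Cr = 56.23 Cr
Solidarity Surcharge: 3.21% × 2,255.00 Cr = 72.39 Cr
Total: 56.23 Cr + 72.39 Cr = 128.62 Cr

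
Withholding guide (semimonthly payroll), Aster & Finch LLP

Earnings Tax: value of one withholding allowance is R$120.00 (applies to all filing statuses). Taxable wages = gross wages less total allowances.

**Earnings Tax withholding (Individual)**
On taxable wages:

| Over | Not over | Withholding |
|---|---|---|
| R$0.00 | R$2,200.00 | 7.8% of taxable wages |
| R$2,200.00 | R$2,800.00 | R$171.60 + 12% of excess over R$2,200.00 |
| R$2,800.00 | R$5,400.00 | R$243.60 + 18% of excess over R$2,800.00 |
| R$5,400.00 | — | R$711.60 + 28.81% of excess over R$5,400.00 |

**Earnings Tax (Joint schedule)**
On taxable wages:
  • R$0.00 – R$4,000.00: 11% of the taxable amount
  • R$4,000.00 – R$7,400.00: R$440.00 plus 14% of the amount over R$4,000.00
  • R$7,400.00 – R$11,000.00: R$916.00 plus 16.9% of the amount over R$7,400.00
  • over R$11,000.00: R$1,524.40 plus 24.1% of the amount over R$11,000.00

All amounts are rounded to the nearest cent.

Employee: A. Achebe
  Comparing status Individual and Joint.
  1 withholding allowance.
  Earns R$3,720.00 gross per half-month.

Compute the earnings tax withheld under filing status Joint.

R$396.00

Earnings Tax (Joint): taxable = R$3,720.00 − 1×R$120.00 = R$3,600.00
  11% × R$3,600.00 = R$396.00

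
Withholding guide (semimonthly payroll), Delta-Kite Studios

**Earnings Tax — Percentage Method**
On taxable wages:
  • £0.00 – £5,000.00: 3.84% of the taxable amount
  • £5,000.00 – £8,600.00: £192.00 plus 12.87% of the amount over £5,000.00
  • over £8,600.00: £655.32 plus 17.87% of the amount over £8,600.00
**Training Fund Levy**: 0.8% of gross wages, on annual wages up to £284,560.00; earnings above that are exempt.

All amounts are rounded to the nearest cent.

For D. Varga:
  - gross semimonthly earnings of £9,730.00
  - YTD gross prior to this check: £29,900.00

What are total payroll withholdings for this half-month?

£935.09

Earnings Tax: taxable = £9,730.00
  £655.32 + 17.87% × (£9,730.00 − £8,600.00) = £655.32 + 17.87% × £1,130.00 = £857.25
Training Fund Levy: 0.8% × £9,730.00 = £77.84
Total: £857.25 + £77.84 = £935.09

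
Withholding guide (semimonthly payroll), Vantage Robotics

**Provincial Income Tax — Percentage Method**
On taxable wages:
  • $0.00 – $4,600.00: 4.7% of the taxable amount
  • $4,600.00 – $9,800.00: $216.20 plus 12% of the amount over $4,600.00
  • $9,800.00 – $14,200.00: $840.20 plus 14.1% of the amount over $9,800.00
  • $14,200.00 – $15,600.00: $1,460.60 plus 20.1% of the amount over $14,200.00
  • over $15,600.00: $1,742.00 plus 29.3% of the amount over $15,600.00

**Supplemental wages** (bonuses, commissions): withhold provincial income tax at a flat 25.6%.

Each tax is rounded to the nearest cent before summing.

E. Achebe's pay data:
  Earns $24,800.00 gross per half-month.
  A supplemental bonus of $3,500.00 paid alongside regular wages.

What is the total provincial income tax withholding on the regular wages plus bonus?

$5,333.60

Provincial Income Tax: taxable = $24,800.00
  $1,742.00 + 29.3% × ($24,800.00 − $15,600.00) = $1,742.00 + 29.3% × $9,200.00 = $4,437.60
Supplemental (25.6% flat on bonus): 25.6% × $3,500.00 = $896.00
Total provincial income tax: $4,437.60 + $896.00 = $5,333.60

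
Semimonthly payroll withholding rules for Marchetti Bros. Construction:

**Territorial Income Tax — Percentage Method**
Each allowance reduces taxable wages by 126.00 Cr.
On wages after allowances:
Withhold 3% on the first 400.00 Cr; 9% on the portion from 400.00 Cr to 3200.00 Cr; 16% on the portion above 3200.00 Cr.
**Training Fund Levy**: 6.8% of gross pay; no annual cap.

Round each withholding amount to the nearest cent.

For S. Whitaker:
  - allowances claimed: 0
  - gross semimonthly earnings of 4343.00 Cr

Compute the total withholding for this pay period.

Territorial Income Tax: taxable = 4343.00 Cr
  264.00 Cr + 16% × (4343.00 Cr − 3200.00 Cr) = 264.00 Cr + 16% × 1143.00 Cr = 446.88 Cr
Training Fund Levy: 6.8% × 4343.00 Cr = 295.32 Cr
Total: 446.88 Cr + 295.32 Cr = 742.20 Cr

742.20 Cr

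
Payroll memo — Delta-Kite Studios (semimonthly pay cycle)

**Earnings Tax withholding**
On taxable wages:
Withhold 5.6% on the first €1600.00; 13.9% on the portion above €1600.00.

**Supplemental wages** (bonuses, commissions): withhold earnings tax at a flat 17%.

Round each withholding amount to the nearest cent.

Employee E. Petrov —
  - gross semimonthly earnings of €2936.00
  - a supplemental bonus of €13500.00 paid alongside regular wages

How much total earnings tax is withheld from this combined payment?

€2570.30

Earnings Tax: taxable = €2936.00
  €89.60 + 13.9% × (€2936.00 − €1600.00) = €89.60 + 13.9% × €1336.00 = €275.30
Supplemental (17% flat on bonus): 17% × €13500.00 = €2295.00
Total earnings tax: €275.30 + €2295.00 = €2570.30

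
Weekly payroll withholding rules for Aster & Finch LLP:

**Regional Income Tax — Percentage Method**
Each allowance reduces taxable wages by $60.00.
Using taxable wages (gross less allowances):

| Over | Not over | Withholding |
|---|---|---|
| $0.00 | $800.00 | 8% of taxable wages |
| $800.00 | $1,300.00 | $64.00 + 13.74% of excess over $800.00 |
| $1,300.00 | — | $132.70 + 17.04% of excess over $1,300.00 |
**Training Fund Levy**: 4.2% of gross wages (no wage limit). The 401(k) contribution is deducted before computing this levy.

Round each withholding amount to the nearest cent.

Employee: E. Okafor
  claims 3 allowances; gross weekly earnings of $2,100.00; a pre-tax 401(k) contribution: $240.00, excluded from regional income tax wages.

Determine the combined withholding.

Regional Income Tax: taxable = $2,100.00 − $240.00 − 3×$60.00 = $1,680.00
  $132.70 + 17.04% × ($1,680.00 − $1,300.00) = $132.70 + 17.04% × $380.00 = $197.45
Training Fund Levy: 4.2% × $1,860.00 = $78.12
Total: $197.45 + $78.12 = $275.57

$275.57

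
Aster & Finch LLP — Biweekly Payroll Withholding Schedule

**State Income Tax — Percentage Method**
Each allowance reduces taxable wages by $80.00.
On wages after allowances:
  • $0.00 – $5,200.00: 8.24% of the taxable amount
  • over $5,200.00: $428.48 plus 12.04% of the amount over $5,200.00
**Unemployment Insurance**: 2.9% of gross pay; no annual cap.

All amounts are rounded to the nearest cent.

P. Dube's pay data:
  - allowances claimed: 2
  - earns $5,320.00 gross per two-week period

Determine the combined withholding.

State Income Tax: taxable = $5,320.00 − 2×$80.00 = $5,160.00
  8.24% × $5,160.00 = $425.18
Unemployment Insurance: 2.9% × $5,320.00 = $154.28
Total: $425.18 + $154.28 = $579.46

$579.46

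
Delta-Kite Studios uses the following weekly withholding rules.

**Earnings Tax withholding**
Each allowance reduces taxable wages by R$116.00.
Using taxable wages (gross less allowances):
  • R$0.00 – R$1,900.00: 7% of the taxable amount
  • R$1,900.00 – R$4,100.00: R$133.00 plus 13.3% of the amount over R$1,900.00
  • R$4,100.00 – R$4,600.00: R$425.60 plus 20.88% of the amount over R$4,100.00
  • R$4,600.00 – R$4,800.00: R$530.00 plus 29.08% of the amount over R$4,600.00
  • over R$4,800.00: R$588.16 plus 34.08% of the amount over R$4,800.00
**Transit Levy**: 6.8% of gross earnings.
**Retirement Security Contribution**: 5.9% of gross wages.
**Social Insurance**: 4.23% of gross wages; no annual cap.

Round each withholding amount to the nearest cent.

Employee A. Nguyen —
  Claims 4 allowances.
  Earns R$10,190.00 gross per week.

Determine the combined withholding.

R$3,992.11

Earnings Tax: taxable = R$10,190.00 − 4×R$116.00 = R$9,726.00
  R$588.16 + 34.08% × (R$9,726.00 − R$4,800.00) = R$588.16 + 34.08% × R$4,926.00 = R$2,266.94
Transit Levy: 6.8% × R$10,190.00 = R$692.92
Retirement Security Contribution: 5.9% × R$10,190.00 = R$601.21
Social Insurance: 4.23% × R$10,190.00 = R$431.04
Total: R$2,266.94 + R$692.92 + R$601.21 + R$431.04 = R$3,992.11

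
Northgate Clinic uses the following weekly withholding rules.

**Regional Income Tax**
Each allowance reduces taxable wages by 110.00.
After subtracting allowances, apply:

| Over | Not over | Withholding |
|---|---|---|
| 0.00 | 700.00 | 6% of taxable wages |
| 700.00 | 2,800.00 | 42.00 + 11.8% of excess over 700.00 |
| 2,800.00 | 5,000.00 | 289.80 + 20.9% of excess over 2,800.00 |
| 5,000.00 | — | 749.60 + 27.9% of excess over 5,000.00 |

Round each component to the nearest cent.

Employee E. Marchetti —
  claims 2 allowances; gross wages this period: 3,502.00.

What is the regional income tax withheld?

Regional Income Tax: taxable = 3,502.00 − 2×110.00 = 3,282.00
  289.80 + 20.9% × (3,282.00 − 2,800.00) = 289.80 + 20.9% × 482.00 = 390.54

390.54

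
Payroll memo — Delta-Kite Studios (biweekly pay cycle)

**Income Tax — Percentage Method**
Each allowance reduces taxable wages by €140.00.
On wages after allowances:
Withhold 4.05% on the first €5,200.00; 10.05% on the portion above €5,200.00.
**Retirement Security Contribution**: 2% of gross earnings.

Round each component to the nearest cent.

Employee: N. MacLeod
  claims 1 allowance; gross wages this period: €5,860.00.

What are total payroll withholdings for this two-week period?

€380.06

Income Tax: taxable = €5,860.00 − 1×€140.00 = €5,720.00
  €210.60 + 10.05% × (€5,720.00 − €5,200.00) = €210.60 + 10.05% × €520.00 = €262.86
Retirement Security Contribution: 2% × €5,860.00 = €117.20
Total: €262.86 + €117.20 = €380.06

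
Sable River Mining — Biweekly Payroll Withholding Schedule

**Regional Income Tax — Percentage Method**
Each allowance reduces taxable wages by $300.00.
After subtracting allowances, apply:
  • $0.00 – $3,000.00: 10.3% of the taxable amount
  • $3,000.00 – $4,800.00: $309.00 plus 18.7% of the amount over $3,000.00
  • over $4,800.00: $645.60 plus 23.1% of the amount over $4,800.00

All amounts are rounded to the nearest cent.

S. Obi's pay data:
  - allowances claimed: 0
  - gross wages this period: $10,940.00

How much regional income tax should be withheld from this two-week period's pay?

Regional Income Tax: taxable = $10,940.00
  $645.60 + 23.1% × ($10,940.00 − $4,800.00) = $645.60 + 23.1% × $6,140.00 = $2,063.94

$2,063.94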